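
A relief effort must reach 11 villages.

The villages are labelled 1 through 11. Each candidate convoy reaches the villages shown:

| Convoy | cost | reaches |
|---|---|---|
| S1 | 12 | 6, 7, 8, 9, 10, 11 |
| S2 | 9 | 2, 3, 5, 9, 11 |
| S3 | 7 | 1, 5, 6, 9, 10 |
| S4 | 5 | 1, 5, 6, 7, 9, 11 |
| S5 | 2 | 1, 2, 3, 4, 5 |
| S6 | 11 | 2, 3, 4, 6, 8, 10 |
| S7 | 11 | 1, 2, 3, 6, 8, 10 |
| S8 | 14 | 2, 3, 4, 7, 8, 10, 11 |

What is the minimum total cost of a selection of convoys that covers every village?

14

S1, S5 together cover every village (S1 ∪ S5 = {1, 2, 3, 4, 5, 6, 7, 8, 9, 10, 11}); total cost 12 + 2 = 14.
The greedy pick S5, S4, S6 costs 18; no covering selection beats 14.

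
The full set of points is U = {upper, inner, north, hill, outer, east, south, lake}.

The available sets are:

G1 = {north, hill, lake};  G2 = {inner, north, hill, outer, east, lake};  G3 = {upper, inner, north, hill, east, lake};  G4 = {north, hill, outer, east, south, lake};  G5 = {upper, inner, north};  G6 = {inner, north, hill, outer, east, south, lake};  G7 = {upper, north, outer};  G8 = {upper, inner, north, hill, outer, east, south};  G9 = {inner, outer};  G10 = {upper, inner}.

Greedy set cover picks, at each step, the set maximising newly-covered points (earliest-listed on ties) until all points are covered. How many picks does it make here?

Greedy: pick G6 (covers 7 new) → pick G3 (covers 1 new). Total picks: 2.

2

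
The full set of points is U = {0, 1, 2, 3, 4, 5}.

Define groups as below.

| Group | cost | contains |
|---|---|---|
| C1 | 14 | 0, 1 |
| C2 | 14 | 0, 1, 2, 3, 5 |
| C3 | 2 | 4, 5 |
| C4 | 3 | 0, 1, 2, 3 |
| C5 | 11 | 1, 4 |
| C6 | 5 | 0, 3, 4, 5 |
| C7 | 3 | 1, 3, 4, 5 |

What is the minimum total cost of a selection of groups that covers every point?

5

C3, C4 together cover every point (C3 ∪ C4 = {0, 1, 2, 3, 4, 5}); total cost 2 + 3 = 5.
No covering selection has total cost below 5.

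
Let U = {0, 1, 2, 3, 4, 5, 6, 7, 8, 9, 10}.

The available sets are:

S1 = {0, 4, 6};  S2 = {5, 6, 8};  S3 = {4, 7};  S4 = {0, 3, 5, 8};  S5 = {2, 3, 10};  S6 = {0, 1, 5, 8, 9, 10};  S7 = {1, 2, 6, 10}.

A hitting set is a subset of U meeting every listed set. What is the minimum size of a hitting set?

The 3 items {2, 4, 5} hit every set.
The sets S3, S4, S7 are pairwise disjoint, so any hitting set needs a separate item for each — at least 3. Hence 3 is optimal.

3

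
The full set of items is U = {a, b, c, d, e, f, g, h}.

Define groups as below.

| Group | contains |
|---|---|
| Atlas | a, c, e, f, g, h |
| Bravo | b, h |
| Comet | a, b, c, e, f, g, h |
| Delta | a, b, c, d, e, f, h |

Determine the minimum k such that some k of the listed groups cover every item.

Atlas and Delta cover everything between them: the union {a, b, c, d, e, f, g, h} is all of U.
No single group has all 8 items (the largest, Comet, has 7), so 2 is optimal.

2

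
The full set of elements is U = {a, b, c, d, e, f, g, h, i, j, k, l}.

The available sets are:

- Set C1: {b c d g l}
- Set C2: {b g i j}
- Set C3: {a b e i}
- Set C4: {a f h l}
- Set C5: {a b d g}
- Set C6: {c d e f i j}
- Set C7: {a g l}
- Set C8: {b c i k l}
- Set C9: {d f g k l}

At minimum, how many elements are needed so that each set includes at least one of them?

3

The 3 elements {e, g, l} hit every set.
No choice of 2 elements meets every set, so 3 is the minimum.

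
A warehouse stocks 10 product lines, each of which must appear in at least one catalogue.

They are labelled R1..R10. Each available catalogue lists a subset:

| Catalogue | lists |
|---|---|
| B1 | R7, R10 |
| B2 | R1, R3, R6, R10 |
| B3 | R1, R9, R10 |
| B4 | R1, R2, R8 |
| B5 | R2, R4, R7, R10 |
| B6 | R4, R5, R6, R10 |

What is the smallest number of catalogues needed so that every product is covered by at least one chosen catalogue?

Take {B2, B3, B4, B5, B6}. Their union is {R1, R2, R3, R4, R5, R6, R7, R8, R9, R10}, which is all 10 products.
No 4 of the 6 catalogues cover everything (all 15 combinations miss at least one product), so 5 is optimal.

5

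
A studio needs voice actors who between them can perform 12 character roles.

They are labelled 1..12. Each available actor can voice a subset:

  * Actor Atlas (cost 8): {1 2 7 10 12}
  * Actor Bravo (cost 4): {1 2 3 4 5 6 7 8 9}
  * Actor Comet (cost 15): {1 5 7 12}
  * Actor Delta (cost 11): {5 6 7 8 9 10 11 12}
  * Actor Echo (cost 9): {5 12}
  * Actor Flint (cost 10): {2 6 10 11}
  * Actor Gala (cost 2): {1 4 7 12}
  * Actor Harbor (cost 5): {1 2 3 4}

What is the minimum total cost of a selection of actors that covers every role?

15

Bravo, Delta together cover every role (Bravo ∪ Delta = {1, 2, 3, 4, 5, 6, 7, 8, 9, 10, 11, 12}); total cost 4 + 11 = 15.
The greedy pick Bravo, Gala, Flint costs 16; no covering selection beats 15.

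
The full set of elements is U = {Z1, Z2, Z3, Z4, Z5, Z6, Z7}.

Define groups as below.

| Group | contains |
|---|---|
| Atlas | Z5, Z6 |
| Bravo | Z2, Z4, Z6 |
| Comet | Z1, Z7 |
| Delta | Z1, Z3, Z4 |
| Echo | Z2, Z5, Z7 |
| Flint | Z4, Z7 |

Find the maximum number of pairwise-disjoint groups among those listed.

Atlas, Flint are pairwise disjoint (Atlas={Z5,Z6}; Flint={Z4,Z7}).
Every remaining group overlaps one of these, and no 3 of the listed groups are pairwise disjoint, so 2 is the maximum.

2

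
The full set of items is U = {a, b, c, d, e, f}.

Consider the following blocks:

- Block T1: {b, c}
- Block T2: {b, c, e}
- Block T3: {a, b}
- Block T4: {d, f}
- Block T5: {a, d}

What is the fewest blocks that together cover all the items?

3

T2 and T3 and T4 together: T2 ∪ T3 ∪ T4 = {a, b, c, d, e, f} — every item is covered.
Only T2 contains e, so T2 is forced; the remaining 3 items need at least 2 more blocks (each remaining block adds at most 2) — so at least 3 blocks are needed, and 3 is optimal.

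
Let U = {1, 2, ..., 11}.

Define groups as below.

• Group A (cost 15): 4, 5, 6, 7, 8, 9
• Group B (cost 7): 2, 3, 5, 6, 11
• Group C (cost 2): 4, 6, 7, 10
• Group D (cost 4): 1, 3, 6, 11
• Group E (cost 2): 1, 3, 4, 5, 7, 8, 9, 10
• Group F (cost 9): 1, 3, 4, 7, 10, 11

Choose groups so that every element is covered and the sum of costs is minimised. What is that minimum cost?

9

B, E together cover every element (B ∪ E = {1, 2, 3, 4, 5, 6, 7, 8, 9, 10, 11}); total cost 7 + 2 = 9.
The greedy pick E, C, B costs 11; no covering selection beats 9.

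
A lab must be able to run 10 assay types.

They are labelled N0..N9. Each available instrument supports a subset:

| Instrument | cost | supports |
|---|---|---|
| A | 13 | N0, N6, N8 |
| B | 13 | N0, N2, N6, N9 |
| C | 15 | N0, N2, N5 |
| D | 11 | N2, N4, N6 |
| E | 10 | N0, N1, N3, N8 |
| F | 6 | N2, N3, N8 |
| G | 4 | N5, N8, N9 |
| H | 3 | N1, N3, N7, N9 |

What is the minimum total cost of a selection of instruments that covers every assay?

D, E, G, H together cover every assay (D ∪ E ∪ G ∪ H = {N0, N1, N2, N3, N4, N5, N6, N7, N8, N9}); total cost 11 + 10 + 4 + 3 = 28.
No covering selection has total cost below 28.

28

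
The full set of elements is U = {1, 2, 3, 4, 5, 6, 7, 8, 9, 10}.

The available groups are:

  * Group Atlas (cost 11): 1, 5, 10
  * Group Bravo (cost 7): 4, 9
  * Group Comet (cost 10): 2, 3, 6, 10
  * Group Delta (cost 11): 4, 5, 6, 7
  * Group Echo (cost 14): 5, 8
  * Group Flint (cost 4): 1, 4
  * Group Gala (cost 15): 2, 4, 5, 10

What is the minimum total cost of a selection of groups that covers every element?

Bravo, Comet, Delta, Echo, Flint together cover every element (Bravo ∪ Comet ∪ Delta ∪ Echo ∪ Flint = {1, 2, 3, 4, 5, 6, 7, 8, 9, 10}); total cost 7 + 10 + 11 + 14 + 4 = 46.
No covering selection has total cost below 46.

46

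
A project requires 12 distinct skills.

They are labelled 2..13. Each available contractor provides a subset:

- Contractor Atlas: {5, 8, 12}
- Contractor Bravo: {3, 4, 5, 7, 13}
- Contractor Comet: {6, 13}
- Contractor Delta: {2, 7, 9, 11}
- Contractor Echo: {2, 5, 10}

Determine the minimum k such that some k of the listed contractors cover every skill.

5

Atlas and Bravo and Comet and Delta and Echo together: Atlas ∪ Bravo ∪ Comet ∪ Delta ∪ Echo = {2, 3, 4, 5, 6, 7, 8, 9, 10, 11, 12, 13} — every skill is covered.
No 4 of the 5 contractors cover everything (all 5 combinations miss at least one skill), so 5 is optimal.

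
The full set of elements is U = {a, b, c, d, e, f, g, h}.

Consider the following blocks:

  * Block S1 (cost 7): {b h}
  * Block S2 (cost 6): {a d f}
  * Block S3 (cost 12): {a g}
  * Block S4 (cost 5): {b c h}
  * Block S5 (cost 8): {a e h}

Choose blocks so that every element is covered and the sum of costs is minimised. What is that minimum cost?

31

S2, S3, S4, S5 together cover every element (S2 ∪ S3 ∪ S4 ∪ S5 = {a, b, c, d, e, f, g, h}); total cost 6 + 12 + 5 + 8 = 31.
No covering selection has total cost below 31.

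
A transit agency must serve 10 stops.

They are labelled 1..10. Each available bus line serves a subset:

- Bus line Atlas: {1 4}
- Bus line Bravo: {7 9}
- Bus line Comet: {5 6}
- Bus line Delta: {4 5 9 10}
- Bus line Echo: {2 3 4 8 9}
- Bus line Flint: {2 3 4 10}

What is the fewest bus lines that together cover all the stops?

Take {Atlas, Bravo, Comet, Echo, Flint}. Their union is {1, 2, 3, 4, 5, 6, 7, 8, 9, 10}, which is all 10 stops.
No 4 of the 6 bus lines cover everything (all 15 combinations miss at least one stop), so 5 is optimal.

5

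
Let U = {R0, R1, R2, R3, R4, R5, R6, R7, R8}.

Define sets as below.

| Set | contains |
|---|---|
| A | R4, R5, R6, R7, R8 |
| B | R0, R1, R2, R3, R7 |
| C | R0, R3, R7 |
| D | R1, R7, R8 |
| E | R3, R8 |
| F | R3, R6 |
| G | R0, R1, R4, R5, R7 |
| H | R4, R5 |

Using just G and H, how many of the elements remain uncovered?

4

Union of G, H = {R0, R1, R4, R5, R7}.
Not covered: R2, R3, R6, R8 — 4 elements.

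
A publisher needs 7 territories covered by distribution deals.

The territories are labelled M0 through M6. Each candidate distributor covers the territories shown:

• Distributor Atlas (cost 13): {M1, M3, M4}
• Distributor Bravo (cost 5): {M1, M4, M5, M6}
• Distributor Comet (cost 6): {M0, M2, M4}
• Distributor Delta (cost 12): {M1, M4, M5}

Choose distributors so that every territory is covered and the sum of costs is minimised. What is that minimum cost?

Atlas, Bravo, Comet together cover every territory (Atlas ∪ Bravo ∪ Comet = {M0, M1, M2, M3, M4, M5, M6}); total cost 13 + 5 + 6 = 24.
No covering selection has total cost below 24.

24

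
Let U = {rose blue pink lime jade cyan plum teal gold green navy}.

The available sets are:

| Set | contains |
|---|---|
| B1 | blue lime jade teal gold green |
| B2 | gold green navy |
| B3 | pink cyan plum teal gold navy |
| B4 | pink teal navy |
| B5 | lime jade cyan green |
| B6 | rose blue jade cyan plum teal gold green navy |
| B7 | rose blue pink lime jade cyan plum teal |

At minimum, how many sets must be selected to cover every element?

2

B6 and B7 cover everything between them: the union {rose, blue, pink, lime, jade, cyan, plum, teal, gold, green, navy} is all of U.
No single set has all 11 elements (the largest, B6, has 9), so 2 is optimal.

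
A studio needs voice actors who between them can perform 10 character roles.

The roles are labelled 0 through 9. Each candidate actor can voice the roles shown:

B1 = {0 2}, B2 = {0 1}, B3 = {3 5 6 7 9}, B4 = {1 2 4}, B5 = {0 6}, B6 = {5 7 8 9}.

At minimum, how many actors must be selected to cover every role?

4

Take {B2, B3, B4, B6}. Their union is {0, 1, 2, 3, 4, 5, 6, 7, 8, 9}, which is all 10 roles.
No 3 of the 6 actors cover everything (all 20 combinations miss at least one role), so 4 is optimal.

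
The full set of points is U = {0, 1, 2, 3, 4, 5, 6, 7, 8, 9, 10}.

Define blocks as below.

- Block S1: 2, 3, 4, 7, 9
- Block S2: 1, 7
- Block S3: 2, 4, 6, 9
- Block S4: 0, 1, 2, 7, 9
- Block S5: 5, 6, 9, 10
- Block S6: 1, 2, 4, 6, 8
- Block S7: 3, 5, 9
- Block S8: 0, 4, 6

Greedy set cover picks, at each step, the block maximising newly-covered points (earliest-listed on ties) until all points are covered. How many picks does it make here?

Greedy: pick S1 (covers 5 new) → pick S5 (covers 3 new) → pick S4 (covers 2 new) → pick S6 (covers 1 new). Total picks: 4.

4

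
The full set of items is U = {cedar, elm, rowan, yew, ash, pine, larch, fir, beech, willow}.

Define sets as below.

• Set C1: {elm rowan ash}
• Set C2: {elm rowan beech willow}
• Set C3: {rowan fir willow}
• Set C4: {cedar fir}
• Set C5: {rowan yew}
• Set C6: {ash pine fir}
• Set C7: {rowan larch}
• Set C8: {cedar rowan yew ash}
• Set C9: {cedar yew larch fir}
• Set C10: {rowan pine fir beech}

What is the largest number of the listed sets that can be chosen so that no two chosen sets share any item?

C4, C5 are pairwise disjoint (C4={cedar,fir}; C5={rowan,yew}).
Every remaining set overlaps one of these, and no 3 of the listed sets are pairwise disjoint, so 2 is the maximum.

2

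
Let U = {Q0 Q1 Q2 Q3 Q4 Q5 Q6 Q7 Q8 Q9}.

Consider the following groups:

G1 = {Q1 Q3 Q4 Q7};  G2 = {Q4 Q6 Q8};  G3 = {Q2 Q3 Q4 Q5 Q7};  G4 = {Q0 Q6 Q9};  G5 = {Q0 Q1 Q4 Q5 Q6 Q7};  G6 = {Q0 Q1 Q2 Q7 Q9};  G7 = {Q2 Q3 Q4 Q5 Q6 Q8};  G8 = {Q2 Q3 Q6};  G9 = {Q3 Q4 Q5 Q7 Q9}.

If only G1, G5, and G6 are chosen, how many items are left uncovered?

1

Union of G1, G5, G6 = {Q0, Q1, Q2, Q3, Q4, Q5, Q6, Q7, Q9}.
Not covered: Q8 — 1 item.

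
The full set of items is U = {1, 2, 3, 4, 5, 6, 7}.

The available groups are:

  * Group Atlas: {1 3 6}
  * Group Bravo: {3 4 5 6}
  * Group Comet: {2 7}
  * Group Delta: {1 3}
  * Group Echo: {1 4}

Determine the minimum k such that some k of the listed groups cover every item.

3

Atlas, Bravo, and Comet cover everything between them: the union {1, 2, 3, 4, 5, 6, 7} is all of U.
Only Comet contains 2, so Comet is forced; the remaining 5 items need at least 2 more groups (each remaining group adds at most 4) — so at least 3 groups are needed, and 3 is optimal.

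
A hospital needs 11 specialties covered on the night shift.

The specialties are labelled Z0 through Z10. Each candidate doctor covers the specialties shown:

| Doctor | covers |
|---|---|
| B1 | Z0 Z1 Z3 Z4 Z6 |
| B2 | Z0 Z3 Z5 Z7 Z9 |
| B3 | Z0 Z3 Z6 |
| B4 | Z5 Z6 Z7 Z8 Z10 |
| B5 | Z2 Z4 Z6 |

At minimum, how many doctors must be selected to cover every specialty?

B1 and B2 and B4 and B5 together: B1 ∪ B2 ∪ B4 ∪ B5 = {Z0, Z1, Z2, Z3, Z4, Z5, Z6, Z7, Z8, Z9, Z10} — every specialty is covered.
No 3 of the 5 doctors cover everything (all 10 combinations miss at least one specialty), so 4 is optimal.

4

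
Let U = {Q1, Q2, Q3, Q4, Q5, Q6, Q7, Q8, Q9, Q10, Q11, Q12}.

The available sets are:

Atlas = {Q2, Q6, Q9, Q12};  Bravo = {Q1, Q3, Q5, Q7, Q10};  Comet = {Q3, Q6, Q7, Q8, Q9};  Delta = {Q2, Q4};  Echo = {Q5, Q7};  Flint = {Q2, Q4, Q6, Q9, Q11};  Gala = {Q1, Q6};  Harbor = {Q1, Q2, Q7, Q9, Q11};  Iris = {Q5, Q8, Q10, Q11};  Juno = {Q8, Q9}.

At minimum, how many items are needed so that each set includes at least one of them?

The 4 items {Q1, Q4, Q5, Q9} hit every set.
The sets Delta, Echo, Gala, Juno are pairwise disjoint, so any hitting set needs a separate item for each — at least 4. Hence 4 is optimal.

4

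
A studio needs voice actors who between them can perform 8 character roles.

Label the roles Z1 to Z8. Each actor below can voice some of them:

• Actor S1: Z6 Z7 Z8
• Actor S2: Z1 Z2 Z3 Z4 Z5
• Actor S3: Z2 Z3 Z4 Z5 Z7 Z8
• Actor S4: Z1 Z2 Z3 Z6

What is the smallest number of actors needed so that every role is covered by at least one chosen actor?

2

S1 and S2 together: S1 ∪ S2 = {Z1, Z2, Z3, Z4, Z5, Z6, Z7, Z8} — every role is covered.
No single actor has all 8 roles (the largest, S3, has 6), so 2 is optimal.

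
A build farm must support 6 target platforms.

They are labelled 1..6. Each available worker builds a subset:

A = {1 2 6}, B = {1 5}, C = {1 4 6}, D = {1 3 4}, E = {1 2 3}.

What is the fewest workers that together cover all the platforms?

3

B and C and E together: B ∪ C ∪ E = {1, 2, 3, 4, 5, 6} — every platform is covered.
Only B contains 5, so B is forced; the remaining 4 platforms need at least 2 more workers (each remaining worker adds at most 2) — so at least 3 workers are needed, and 3 is optimal.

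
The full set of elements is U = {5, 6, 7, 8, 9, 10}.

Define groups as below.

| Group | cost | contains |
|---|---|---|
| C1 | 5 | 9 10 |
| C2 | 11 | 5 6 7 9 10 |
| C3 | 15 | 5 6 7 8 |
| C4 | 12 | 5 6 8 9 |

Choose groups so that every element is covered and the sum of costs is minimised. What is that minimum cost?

C1, C3 together cover every element (C1 ∪ C3 = {5, 6, 7, 8, 9, 10}); total cost 5 + 15 = 20.
The greedy pick C2, C4 costs 23; no covering selection beats 20.

20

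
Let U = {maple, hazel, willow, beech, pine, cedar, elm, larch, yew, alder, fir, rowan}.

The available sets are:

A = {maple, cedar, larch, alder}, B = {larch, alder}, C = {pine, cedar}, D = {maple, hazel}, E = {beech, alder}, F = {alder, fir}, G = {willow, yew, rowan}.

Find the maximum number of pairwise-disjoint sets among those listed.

4

C, D, E, G are pairwise disjoint (C={pine,cedar}; D={maple,hazel}; E={beech,alder}; G={willow,yew,rowan}).
Every remaining set overlaps one of these, and no 5 of the listed sets are pairwise disjoint, so 4 is the maximum.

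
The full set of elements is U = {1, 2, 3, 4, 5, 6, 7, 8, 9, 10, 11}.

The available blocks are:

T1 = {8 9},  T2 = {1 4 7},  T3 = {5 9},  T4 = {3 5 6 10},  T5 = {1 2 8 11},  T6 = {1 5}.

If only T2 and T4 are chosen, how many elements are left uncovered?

4

Union of T2, T4 = {1, 3, 4, 5, 6, 7, 10}.
Not covered: 2, 8, 9, 11 — 4 elements.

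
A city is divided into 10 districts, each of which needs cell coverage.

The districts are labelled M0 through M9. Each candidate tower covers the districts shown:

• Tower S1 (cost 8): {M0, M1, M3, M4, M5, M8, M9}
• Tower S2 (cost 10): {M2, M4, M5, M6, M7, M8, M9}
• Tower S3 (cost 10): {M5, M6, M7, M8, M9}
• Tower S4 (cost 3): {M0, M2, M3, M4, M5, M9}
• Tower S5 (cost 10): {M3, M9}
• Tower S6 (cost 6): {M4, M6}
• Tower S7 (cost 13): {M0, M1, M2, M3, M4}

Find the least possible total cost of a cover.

18

S1, S2 together cover every district (S1 ∪ S2 = {M0, M1, M2, M3, M4, M5, M6, M7, M8, M9}); total cost 8 + 10 = 18.
The greedy pick S4, S2, S1 costs 21; no covering selection beats 18.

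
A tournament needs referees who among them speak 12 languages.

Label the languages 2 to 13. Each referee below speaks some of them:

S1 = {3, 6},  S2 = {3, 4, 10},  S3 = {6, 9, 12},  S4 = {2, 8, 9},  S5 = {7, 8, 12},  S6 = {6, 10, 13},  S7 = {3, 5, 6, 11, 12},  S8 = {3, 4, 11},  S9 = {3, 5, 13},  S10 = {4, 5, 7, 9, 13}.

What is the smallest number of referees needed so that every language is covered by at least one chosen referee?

4

Take {S2, S4, S7, S10}. Their union is {2, 3, 4, 5, 6, 7, 8, 9, 10, 11, 12, 13}, which is all 12 languages.
No 3 of the 10 referees cover everything (all 120 combinations miss at least one language), so 4 is optimal.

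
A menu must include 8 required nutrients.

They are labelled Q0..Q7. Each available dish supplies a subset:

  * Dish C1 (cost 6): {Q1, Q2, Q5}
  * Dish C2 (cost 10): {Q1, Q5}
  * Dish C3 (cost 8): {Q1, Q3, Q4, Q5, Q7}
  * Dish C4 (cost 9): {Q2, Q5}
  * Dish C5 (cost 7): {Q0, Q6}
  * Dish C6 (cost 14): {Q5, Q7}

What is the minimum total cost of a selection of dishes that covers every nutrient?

C1, C3, C5 together cover every nutrient (C1 ∪ C3 ∪ C5 = {Q0, Q1, Q2, Q3, Q4, Q5, Q6, Q7}); total cost 6 + 8 + 7 = 21.
No covering selection has total cost below 21.

21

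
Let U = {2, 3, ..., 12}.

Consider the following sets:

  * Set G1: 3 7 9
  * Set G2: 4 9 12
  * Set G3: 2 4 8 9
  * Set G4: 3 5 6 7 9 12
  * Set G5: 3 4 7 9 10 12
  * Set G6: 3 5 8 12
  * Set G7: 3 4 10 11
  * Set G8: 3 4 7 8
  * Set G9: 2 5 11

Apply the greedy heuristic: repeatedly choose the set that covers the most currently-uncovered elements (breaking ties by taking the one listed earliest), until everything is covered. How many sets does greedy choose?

Greedy: pick G4 (covers 6 new) → pick G3 (covers 3 new) → pick G7 (covers 2 new). Total picks: 3.

3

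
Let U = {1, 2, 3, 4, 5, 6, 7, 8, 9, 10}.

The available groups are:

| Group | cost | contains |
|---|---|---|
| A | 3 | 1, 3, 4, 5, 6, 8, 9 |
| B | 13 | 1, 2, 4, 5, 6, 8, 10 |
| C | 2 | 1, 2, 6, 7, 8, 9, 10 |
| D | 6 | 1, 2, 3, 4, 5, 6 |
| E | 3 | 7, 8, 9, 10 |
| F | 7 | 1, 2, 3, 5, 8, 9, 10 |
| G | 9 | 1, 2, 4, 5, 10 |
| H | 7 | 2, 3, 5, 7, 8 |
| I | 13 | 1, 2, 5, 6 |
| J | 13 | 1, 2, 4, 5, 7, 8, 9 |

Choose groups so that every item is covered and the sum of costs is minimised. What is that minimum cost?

5

A, C together cover every item (A ∪ C = {1, 2, 3, 4, 5, 6, 7, 8, 9, 10}); total cost 3 + 2 = 5.
No covering selection has total cost below 5.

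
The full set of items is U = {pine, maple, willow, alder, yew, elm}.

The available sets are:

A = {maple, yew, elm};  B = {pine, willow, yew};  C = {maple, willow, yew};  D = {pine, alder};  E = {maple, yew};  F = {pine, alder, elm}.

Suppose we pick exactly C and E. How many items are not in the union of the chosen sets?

3

Union of C, E = {maple, willow, yew}.
Not covered: pine, alder, elm — 3 items.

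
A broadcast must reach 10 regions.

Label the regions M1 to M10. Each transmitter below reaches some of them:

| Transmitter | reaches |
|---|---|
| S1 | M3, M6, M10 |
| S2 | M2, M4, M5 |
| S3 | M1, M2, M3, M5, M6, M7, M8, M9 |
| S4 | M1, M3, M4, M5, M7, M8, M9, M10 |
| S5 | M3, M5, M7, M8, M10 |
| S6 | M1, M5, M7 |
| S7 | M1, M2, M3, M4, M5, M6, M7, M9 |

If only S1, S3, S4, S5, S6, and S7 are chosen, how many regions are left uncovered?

0

Union of S1, S3, S4, S5, S6, S7 = {M1, M2, M3, M4, M5, M6, M7, M8, M9, M10} — that's every region, so 0 are uncovered.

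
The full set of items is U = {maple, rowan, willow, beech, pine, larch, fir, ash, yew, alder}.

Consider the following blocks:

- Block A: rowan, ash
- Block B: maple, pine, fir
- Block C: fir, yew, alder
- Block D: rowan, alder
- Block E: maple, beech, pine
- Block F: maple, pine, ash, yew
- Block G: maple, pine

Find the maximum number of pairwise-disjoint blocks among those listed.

A, C, E are pairwise disjoint (A={rowan,ash}; C={fir,yew,alder}; E={maple,beech,pine}).
Every remaining block overlaps one of these, and no 4 of the listed blocks are pairwise disjoint, so 3 is the maximum.

3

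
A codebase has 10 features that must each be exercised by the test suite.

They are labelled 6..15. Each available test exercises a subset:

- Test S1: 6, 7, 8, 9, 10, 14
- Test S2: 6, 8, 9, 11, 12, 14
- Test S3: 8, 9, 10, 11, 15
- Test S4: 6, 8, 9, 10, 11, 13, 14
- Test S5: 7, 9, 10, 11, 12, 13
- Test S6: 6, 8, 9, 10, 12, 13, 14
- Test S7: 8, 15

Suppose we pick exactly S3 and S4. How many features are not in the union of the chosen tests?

2

Union of S3, S4 = {6, 8, 9, 10, 11, 13, 14, 15}.
Not covered: 7, 12 — 2 features.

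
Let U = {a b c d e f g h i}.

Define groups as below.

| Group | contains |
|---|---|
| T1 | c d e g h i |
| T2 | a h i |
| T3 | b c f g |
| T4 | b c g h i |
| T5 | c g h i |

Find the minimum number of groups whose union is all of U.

3

T1, T2, and T3 cover everything between them: the union {a, b, c, d, e, f, g, h, i} is all of U.
Only T2 contains a, so T2 is forced; the remaining 6 elements need at least 2 more groups (each remaining group adds at most 4) — so at least 3 groups are needed, and 3 is optimal.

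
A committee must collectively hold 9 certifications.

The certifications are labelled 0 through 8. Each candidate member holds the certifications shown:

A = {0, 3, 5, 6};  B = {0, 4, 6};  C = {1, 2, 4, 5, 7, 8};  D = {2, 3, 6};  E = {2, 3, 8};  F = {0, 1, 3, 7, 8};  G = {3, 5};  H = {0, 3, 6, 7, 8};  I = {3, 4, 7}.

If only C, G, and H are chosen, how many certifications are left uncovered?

Union of C, G, H = {0, 1, 2, 3, 4, 5, 6, 7, 8} — that's every certification, so 0 are uncovered.

0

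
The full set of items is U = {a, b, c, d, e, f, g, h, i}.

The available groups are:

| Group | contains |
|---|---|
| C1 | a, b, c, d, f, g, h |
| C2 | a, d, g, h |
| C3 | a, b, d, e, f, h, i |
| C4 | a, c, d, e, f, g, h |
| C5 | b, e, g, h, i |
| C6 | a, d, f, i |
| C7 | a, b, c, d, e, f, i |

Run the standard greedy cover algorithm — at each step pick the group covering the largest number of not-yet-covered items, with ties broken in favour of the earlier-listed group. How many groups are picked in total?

2

Greedy: pick C1 (covers 7 new) → pick C3 (covers 2 new). Total picks: 2.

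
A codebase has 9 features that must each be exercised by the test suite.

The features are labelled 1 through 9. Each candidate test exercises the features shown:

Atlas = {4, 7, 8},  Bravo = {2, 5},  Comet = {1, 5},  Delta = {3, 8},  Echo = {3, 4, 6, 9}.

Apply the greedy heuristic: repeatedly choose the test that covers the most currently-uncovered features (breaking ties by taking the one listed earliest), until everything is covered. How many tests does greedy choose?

4

Greedy: pick Echo (covers 4 new) → pick Atlas (covers 2 new) → pick Bravo (covers 2 new) → pick Comet (covers 1 new). Total picks: 4.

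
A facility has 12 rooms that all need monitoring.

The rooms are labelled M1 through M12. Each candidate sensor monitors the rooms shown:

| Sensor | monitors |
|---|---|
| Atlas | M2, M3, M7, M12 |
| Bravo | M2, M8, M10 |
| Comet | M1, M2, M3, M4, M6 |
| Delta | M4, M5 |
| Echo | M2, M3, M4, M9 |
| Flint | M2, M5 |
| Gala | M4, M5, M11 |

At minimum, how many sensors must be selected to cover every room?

Take {Atlas, Bravo, Comet, Echo, Gala}. Their union is {M1, M2, M3, M4, M5, M6, M7, M8, M9, M10, M11, M12}, which is all 12 rooms.
Only Comet contains M1, so Comet is forced; the remaining 7 rooms need at least 4 more sensors (each remaining sensor adds at most 2) — so at least 5 sensors are needed, and 5 is optimal.

5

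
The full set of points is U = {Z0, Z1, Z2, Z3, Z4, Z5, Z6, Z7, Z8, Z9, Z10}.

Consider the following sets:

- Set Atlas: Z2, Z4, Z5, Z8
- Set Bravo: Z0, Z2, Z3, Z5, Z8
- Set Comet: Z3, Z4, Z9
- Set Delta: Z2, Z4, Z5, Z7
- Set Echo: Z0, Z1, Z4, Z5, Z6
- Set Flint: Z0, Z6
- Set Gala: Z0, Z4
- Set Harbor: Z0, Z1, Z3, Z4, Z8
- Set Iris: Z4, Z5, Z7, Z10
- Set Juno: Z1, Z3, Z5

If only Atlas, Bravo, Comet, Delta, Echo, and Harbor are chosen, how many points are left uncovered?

Union of Atlas, Bravo, Comet, Delta, Echo, Harbor = {Z0, Z1, Z2, Z3, Z4, Z5, Z6, Z7, Z8, Z9}.
Not covered: Z10 — 1 point.

1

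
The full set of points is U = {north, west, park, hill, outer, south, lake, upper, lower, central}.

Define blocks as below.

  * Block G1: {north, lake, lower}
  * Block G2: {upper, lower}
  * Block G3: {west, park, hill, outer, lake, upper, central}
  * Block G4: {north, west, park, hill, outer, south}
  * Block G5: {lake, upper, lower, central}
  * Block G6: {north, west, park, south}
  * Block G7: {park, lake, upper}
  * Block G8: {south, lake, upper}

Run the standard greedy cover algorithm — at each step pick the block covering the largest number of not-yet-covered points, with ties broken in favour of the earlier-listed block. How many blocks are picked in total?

3

Greedy: pick G3 (covers 7 new) → pick G1 (covers 2 new) → pick G4 (covers 1 new). Total picks: 3.
(The true minimum cover uses only 2 blocks, so greedy is not optimal here.)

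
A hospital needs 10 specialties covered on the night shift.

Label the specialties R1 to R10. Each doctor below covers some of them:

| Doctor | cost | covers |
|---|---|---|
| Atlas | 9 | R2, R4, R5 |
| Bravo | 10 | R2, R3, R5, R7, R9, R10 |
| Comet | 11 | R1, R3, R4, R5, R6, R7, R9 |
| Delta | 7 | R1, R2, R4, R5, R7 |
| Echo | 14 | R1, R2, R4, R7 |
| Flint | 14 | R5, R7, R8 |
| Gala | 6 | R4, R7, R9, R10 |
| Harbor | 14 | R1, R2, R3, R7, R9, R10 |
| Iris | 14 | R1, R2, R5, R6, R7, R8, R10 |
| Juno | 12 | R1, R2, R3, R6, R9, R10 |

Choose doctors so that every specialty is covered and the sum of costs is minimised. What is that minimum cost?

25

Comet, Iris together cover every specialty (Comet ∪ Iris = {R1, R2, R3, R4, R5, R6, R7, R8, R9, R10}); total cost 11 + 14 = 25.
The greedy pick Delta, Gala, Comet, Flint costs 38; no covering selection beats 25.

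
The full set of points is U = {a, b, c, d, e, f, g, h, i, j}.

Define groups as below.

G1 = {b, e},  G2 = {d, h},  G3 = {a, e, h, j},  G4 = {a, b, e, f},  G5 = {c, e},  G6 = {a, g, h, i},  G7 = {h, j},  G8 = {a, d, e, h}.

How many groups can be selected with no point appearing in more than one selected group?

G2, G5 are pairwise disjoint (G2={d,h}; G5={c,e}).
Every remaining group overlaps one of these, and no 3 of the listed groups are pairwise disjoint, so 2 is the maximum.

2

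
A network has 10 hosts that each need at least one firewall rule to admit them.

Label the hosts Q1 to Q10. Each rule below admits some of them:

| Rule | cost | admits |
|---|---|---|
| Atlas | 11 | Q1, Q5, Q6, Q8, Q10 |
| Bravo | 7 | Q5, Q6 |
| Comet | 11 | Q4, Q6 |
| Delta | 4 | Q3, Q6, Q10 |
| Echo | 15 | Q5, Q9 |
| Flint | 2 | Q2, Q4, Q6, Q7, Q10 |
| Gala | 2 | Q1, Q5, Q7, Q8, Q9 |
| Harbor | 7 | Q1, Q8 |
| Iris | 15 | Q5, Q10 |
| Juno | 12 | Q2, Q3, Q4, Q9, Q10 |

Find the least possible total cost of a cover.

Delta, Flint, Gala together cover every host (Delta ∪ Flint ∪ Gala = {Q1, Q2, Q3, Q4, Q5, Q6, Q7, Q8, Q9, Q10}); total cost 4 + 2 + 2 = 8.
No covering selection has total cost below 8.

8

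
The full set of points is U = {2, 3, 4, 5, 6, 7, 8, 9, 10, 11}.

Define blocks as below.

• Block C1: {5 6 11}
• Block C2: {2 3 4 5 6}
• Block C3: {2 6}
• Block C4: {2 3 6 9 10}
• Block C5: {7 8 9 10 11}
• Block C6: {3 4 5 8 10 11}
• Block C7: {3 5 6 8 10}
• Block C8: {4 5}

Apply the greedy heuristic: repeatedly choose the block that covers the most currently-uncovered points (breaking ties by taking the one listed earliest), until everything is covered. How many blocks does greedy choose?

3

Greedy: pick C6 (covers 6 new) → pick C4 (covers 3 new) → pick C5 (covers 1 new). Total picks: 3.
(The true minimum cover uses only 2 blocks, so greedy is not optimal here.)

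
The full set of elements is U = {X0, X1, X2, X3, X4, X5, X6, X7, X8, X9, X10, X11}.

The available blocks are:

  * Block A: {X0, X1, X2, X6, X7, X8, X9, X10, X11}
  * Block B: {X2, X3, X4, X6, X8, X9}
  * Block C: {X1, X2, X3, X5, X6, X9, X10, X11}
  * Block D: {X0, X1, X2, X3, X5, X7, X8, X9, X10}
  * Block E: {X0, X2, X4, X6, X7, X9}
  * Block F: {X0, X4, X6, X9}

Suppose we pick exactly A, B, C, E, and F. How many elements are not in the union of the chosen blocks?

0

Union of A, B, C, E, F = {X0, X1, X2, X3, X4, X5, X6, X7, X8, X9, X10, X11} — that's every element, so 0 are uncovered.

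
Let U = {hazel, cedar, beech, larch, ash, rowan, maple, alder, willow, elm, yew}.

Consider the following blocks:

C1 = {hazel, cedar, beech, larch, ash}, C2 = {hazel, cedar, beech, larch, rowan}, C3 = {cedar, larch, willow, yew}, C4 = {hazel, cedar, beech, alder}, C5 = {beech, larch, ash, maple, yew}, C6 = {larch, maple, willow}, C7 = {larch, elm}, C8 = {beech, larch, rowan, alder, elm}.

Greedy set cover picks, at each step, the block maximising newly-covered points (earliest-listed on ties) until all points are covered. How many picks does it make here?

4

Greedy: pick C1 (covers 5 new) → pick C8 (covers 3 new) → pick C3 (covers 2 new) → pick C5 (covers 1 new). Total picks: 4.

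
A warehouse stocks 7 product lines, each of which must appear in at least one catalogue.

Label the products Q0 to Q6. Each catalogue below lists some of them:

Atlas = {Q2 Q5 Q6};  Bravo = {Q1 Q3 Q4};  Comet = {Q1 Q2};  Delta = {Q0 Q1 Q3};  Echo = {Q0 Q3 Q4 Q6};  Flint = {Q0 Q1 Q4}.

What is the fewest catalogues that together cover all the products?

Atlas and Echo and Flint together: Atlas ∪ Echo ∪ Flint = {Q0, Q1, Q2, Q3, Q4, Q5, Q6} — every product is covered.
Only Atlas contains Q5, so Atlas is forced; the remaining 4 products need at least 2 more catalogues (each remaining catalogue adds at most 3) — so at least 3 catalogues are needed, and 3 is optimal.

3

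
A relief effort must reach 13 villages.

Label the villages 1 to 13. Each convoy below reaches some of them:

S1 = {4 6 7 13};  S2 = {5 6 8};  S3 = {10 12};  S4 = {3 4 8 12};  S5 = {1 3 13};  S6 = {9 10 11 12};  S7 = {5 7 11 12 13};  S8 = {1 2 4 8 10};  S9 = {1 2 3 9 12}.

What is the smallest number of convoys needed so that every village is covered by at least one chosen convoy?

Take {S2, S7, S8, S9}. Their union is {1, 2, 3, 4, 5, 6, 7, 8, 9, 10, 11, 12, 13}, which is all 13 villages.
No 3 of the 9 convoys cover everything (all 84 combinations miss at least one village), so 4 is optimal.

4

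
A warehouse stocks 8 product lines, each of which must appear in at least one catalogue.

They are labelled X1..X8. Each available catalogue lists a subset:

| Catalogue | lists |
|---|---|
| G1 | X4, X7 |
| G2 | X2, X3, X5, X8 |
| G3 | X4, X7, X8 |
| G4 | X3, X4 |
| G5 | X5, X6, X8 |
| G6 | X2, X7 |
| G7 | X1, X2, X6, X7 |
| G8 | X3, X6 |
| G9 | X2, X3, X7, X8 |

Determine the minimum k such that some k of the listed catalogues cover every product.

3

Take {G2, G3, G7}. Their union is {X1, X2, X3, X4, X5, X6, X7, X8}, which is all 8 products.
Only G7 contains X1, so G7 is forced; the remaining 4 products need at least 2 more catalogues (each remaining catalogue adds at most 3) — so at least 3 catalogues are needed, and 3 is optimal.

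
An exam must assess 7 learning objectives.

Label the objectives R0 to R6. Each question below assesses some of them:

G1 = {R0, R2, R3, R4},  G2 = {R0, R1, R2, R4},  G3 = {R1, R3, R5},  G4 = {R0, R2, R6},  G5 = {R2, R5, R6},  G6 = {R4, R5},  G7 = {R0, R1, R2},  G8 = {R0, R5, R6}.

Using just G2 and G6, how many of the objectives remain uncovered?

2

Union of G2, G6 = {R0, R1, R2, R4, R5}.
Not covered: R3, R6 — 2 objectives.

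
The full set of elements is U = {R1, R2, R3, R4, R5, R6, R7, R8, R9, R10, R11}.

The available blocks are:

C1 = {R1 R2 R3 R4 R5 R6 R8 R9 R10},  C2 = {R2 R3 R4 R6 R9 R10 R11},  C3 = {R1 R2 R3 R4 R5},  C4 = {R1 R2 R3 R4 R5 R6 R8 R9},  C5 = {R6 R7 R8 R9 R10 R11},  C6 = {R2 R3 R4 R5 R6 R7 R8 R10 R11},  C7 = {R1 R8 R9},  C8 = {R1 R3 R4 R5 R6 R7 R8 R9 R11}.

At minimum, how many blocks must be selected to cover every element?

2

C1 and C8 together: C1 ∪ C8 = {R1, R2, R3, R4, R5, R6, R7, R8, R9, R10, R11} — every element is covered.
No single block has all 11 elements (the largest, C1, has 9), so 2 is optimal.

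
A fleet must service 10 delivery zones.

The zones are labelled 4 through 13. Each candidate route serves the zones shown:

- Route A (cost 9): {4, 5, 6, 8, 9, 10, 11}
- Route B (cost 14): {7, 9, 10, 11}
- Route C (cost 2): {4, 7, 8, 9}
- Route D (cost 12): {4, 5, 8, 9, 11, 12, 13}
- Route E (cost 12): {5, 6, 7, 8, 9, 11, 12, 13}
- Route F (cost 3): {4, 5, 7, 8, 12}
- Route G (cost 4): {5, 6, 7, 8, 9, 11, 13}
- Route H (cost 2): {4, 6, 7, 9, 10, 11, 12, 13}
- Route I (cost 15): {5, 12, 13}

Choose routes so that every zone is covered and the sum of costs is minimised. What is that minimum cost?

5

F, H together cover every zone (F ∪ H = {4, 5, 6, 7, 8, 9, 10, 11, 12, 13}); total cost 3 + 2 = 5.
No covering selection has total cost below 5.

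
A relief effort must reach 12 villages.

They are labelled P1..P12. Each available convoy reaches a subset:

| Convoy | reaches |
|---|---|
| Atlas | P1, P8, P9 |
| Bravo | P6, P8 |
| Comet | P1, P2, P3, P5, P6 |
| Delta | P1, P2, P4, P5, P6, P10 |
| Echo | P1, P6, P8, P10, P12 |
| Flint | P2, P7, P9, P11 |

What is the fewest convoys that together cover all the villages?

4

Comet and Delta and Echo and Flint together: Comet ∪ Delta ∪ Echo ∪ Flint = {P1, P2, P3, P4, P5, P6, P7, P8, P9, P10, P11, P12} — every village is covered.
Only Comet contains P3, so Comet is forced; the remaining 7 villages need at least 3 more convoys (each remaining convoy adds at most 3) — so at least 4 convoys are needed, and 4 is optimal.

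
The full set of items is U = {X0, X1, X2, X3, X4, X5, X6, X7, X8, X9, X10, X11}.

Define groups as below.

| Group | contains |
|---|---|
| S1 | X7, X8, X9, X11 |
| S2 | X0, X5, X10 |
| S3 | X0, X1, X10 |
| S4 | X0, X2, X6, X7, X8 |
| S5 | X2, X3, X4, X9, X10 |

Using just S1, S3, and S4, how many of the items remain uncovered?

Union of S1, S3, S4 = {X0, X1, X2, X6, X7, X8, X9, X10, X11}.
Not covered: X3, X4, X5 — 3 items.

3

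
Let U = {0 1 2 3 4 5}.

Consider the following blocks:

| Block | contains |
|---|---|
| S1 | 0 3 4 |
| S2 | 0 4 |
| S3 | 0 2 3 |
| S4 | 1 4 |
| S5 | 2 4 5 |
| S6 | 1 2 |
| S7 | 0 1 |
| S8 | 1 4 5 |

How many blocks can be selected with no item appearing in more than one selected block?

S5, S7 are pairwise disjoint (S5={2,4,5}; S7={0,1}).
Every remaining block overlaps one of these, and no 3 of the listed blocks are pairwise disjoint, so 2 is the maximum.

2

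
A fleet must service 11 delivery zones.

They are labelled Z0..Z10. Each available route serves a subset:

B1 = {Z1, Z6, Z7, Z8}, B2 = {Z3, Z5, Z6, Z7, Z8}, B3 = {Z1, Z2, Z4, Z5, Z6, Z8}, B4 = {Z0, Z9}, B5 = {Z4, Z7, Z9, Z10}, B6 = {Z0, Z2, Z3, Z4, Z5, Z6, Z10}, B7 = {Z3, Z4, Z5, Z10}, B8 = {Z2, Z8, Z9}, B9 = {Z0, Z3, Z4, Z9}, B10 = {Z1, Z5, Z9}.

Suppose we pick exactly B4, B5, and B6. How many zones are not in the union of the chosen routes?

Union of B4, B5, B6 = {Z0, Z2, Z3, Z4, Z5, Z6, Z7, Z9, Z10}.
Not covered: Z1, Z8 — 2 zones.

2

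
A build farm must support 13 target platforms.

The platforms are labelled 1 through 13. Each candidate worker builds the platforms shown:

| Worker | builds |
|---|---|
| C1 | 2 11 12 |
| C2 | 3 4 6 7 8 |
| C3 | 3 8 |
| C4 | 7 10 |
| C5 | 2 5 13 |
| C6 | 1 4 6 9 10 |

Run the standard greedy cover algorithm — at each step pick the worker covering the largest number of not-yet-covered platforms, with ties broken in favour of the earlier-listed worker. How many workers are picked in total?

4

Greedy: pick C2 (covers 5 new) → pick C1 (covers 3 new) → pick C6 (covers 3 new) → pick C5 (covers 2 new). Total picks: 4.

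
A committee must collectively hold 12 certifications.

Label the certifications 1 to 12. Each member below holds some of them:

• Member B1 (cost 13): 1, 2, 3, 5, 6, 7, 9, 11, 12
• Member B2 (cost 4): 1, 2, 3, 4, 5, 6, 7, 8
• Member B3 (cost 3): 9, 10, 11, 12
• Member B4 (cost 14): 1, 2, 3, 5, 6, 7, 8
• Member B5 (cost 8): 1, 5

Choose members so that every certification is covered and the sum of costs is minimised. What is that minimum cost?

7

B2, B3 together cover every certification (B2 ∪ B3 = {1, 2, 3, 4, 5, 6, 7, 8, 9, 10, 11, 12}); total cost 4 + 3 = 7.
No covering selection has total cost below 7.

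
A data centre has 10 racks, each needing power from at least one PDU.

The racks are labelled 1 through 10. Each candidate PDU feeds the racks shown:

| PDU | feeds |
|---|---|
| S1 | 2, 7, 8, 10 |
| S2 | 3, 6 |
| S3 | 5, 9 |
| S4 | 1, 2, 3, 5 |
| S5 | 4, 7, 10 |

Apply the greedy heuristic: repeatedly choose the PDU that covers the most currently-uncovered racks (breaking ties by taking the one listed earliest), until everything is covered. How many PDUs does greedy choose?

5

Greedy: pick S1 (covers 4 new) → pick S4 (covers 3 new) → pick S2 (covers 1 new) → pick S3 (covers 1 new) → pick S5 (covers 1 new). Total picks: 5.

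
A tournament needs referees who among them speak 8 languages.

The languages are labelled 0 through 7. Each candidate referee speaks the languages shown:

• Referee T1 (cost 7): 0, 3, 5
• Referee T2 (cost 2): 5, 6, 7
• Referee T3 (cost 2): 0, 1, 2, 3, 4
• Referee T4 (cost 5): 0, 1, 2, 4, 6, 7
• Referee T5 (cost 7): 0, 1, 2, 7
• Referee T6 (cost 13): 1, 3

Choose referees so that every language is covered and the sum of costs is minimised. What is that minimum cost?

T2, T3 together cover every language (T2 ∪ T3 = {0, 1, 2, 3, 4, 5, 6, 7}); total cost 2 + 2 = 4.
No covering selection has total cost below 4.

4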